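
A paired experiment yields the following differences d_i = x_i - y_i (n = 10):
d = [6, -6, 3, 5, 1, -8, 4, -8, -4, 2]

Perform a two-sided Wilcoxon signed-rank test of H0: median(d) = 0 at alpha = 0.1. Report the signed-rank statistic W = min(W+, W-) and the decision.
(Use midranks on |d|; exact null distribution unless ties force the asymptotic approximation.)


Step 1: Drop any zero differences (none here) and take |d_i|.
|d| = [6, 6, 3, 5, 1, 8, 4, 8, 4, 2]
Step 2: Midrank |d_i| (ties get averaged ranks).
ranks: |6|->7.5, |6|->7.5, |3|->3, |5|->6, |1|->1, |8|->9.5, |4|->4.5, |8|->9.5, |4|->4.5, |2|->2
Step 3: Attach original signs; sum ranks with positive sign and with negative sign.
W+ = 7.5 + 3 + 6 + 1 + 4.5 + 2 = 24
W- = 7.5 + 9.5 + 9.5 + 4.5 = 31
(Check: W+ + W- = 55 should equal n(n+1)/2 = 55.)
Step 4: Test statistic W = min(W+, W-) = 24.
Step 5: Ties in |d|, so use the tie-corrected normal approximation.
        E[W] = n(n+1)/4 = 10*11/4 = 27.5.
        Tie groups: |d|=4 (t=2), |d|=6 (t=2), |d|=8 (t=2); sum(t^3 - t) = 18.
        Var[W] = n(n+1)(2n+1)/24 - sum(t^3-t)/48 = 2310/24 - 18/48 = 95.875.
        z = (W - E[W]) / sqrt(Var[W]) = (24 - 27.5) / 9.7916 = -0.3575.
        Two-sided p = 2*Phi(z) = 0.720755.
Step 6: alpha = 0.1. fail to reject H0.

W+ = 24, W- = 31, W = min = 24, p = 0.720755, fail to reject H0.


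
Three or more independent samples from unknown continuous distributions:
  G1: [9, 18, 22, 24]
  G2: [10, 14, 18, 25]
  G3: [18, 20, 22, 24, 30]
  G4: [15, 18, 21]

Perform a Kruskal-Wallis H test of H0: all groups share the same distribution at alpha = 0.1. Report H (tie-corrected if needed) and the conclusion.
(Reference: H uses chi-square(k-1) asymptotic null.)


Step 1: Combine all N = 16 observations and assign midranks.
sorted (value, group, rank): (9,G1,1), (10,G2,2), (14,G2,3), (15,G4,4), (18,G1,6.5), (18,G2,6.5), (18,G3,6.5), (18,G4,6.5), (20,G3,9), (21,G4,10), (22,G1,11.5), (22,G3,11.5), (24,G1,13.5), (24,G3,13.5), (25,G2,15), (30,G3,16)
Step 2: Sum ranks within each group.
R_1 = 32.5 (n_1 = 4)
R_2 = 26.5 (n_2 = 4)
R_3 = 56.5 (n_3 = 5)
R_4 = 20.5 (n_4 = 3)
Step 3: H = 12/(N(N+1)) * sum(R_i^2/n_i) - 3(N+1)
     = 12/(16*17) * (32.5^2/4 + 26.5^2/4 + 56.5^2/5 + 20.5^2/3) - 3*17
     = 0.044118 * 1218.16 - 51
     = 2.742279.
Step 4: Ties present; correction factor C = 1 - 72/(16^3 - 16) = 0.982353. Corrected H = 2.742279 / 0.982353 = 2.791542.
Step 5: Under H0, H ~ chi^2(3); p-value = 0.424894.
Step 6: alpha = 0.1. fail to reject H0.

H = 2.7915, df = 3, p = 0.424894, fail to reject H0.


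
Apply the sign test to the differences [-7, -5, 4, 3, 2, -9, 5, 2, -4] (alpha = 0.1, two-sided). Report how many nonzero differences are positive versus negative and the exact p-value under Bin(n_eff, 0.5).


Step 1: Discard zero differences. Original n = 9; n_eff = number of nonzero differences = 9.
Nonzero differences (with sign): -7, -5, +4, +3, +2, -9, +5, +2, -4
Step 2: Count signs: positive = 5, negative = 4.
Step 3: Under H0: P(positive) = 0.5, so the number of positives S ~ Bin(9, 0.5).
Step 4: Two-sided exact p-value = sum of Bin(9,0.5) probabilities at or below the observed probability = 1.000000.
Step 5: alpha = 0.1. fail to reject H0.

n_eff = 9, pos = 5, neg = 4, p = 1.000000, fail to reject H0.


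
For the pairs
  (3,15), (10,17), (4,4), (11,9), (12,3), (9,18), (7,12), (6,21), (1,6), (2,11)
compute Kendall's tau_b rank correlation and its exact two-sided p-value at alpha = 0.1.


Step 1: Enumerate the 45 unordered pairs (i,j) with i<j and classify each by sign(x_j-x_i) * sign(y_j-y_i).
  (1,2):dx=+7,dy=+2->C; (1,3):dx=+1,dy=-11->D; (1,4):dx=+8,dy=-6->D; (1,5):dx=+9,dy=-12->D
  (1,6):dx=+6,dy=+3->C; (1,7):dx=+4,dy=-3->D; (1,8):dx=+3,dy=+6->C; (1,9):dx=-2,dy=-9->C
  (1,10):dx=-1,dy=-4->C; (2,3):dx=-6,dy=-13->C; (2,4):dx=+1,dy=-8->D; (2,5):dx=+2,dy=-14->D
  (2,6):dx=-1,dy=+1->D; (2,7):dx=-3,dy=-5->C; (2,8):dx=-4,dy=+4->D; (2,9):dx=-9,dy=-11->C
  (2,10):dx=-8,dy=-6->C; (3,4):dx=+7,dy=+5->C; (3,5):dx=+8,dy=-1->D; (3,6):dx=+5,dy=+14->C
  (3,7):dx=+3,dy=+8->C; (3,8):dx=+2,dy=+17->C; (3,9):dx=-3,dy=+2->D; (3,10):dx=-2,dy=+7->D
  (4,5):dx=+1,dy=-6->D; (4,6):dx=-2,dy=+9->D; (4,7):dx=-4,dy=+3->D; (4,8):dx=-5,dy=+12->D
  (4,9):dx=-10,dy=-3->C; (4,10):dx=-9,dy=+2->D; (5,6):dx=-3,dy=+15->D; (5,7):dx=-5,dy=+9->D
  (5,8):dx=-6,dy=+18->D; (5,9):dx=-11,dy=+3->D; (5,10):dx=-10,dy=+8->D; (6,7):dx=-2,dy=-6->C
  (6,8):dx=-3,dy=+3->D; (6,9):dx=-8,dy=-12->C; (6,10):dx=-7,dy=-7->C; (7,8):dx=-1,dy=+9->D
  (7,9):dx=-6,dy=-6->C; (7,10):dx=-5,dy=-1->C; (8,9):dx=-5,dy=-15->C; (8,10):dx=-4,dy=-10->C
  (9,10):dx=+1,dy=+5->C
Step 2: C = 22, D = 23, total pairs = 45.
Step 3: tau = (C - D)/(n(n-1)/2) = (22 - 23)/45 = -0.022222.
Step 4: Exact two-sided p-value (enumerate n! = 3628800 permutations of y under H0): p = 1.000000.
Step 5: alpha = 0.1. fail to reject H0.

tau_b = -0.0222 (C=22, D=23), p = 1.000000, fail to reject H0.


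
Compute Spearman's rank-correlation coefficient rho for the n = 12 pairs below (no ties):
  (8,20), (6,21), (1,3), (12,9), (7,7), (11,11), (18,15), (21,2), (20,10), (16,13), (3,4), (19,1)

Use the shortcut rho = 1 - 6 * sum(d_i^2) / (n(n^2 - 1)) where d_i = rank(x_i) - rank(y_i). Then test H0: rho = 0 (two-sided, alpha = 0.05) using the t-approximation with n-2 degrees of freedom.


Step 1: Rank x and y separately (midranks; no ties here).
rank(x): 8->5, 6->3, 1->1, 12->7, 7->4, 11->6, 18->9, 21->12, 20->11, 16->8, 3->2, 19->10
rank(y): 20->11, 21->12, 3->3, 9->6, 7->5, 11->8, 15->10, 2->2, 10->7, 13->9, 4->4, 1->1
Step 2: d_i = R_x(i) - R_y(i); compute d_i^2.
  (5-11)^2=36, (3-12)^2=81, (1-3)^2=4, (7-6)^2=1, (4-5)^2=1, (6-8)^2=4, (9-10)^2=1, (12-2)^2=100, (11-7)^2=16, (8-9)^2=1, (2-4)^2=4, (10-1)^2=81
sum(d^2) = 330.
Step 3: rho = 1 - 6*330 / (12*(12^2 - 1)) = 1 - 1980/1716 = -0.153846.
Step 4: Under H0, t = rho * sqrt((n-2)/(1-rho^2)) = -0.4924 ~ t(10).
Step 5: Two-sided p-value from the t-distribution with 10 df = 0.633091.
Step 6: alpha = 0.05. fail to reject H0.

rho = -0.1538, p = 0.633091, fail to reject H0 at alpha = 0.05.


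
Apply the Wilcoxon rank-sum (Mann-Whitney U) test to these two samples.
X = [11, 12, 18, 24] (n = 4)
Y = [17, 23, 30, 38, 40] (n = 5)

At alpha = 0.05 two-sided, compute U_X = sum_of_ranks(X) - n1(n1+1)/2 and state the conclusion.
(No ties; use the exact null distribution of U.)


Step 1: Combine and sort all 9 observations; assign midranks.
sorted (value, group): (11,X), (12,X), (17,Y), (18,X), (23,Y), (24,X), (30,Y), (38,Y), (40,Y)
ranks: 11->1, 12->2, 17->3, 18->4, 23->5, 24->6, 30->7, 38->8, 40->9
Step 2: Rank sum for X: R1 = 1 + 2 + 4 + 6 = 13.
Step 3: U_X = R1 - n1(n1+1)/2 = 13 - 4*5/2 = 13 - 10 = 3.
       U_Y = n1*n2 - U_X = 20 - 3 = 17.
Step 4: No ties, so the exact null distribution of U (based on enumerating the C(9,4) = 126 equally likely rank assignments) gives the two-sided p-value.
Step 5: p-value = 0.111111; compare to alpha = 0.05. fail to reject H0.

U_X = 3, p = 0.111111, fail to reject H0 at alpha = 0.05.


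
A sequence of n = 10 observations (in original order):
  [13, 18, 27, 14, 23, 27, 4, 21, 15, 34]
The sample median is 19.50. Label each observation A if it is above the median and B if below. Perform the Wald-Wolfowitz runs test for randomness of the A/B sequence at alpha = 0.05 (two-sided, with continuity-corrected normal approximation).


Step 1: Compute median = 19.50; label A = above, B = below.
Labels in order: BBABAABABA  (n_A = 5, n_B = 5)
Step 2: Count runs R = 8.
Step 3: Under H0 (random ordering), E[R] = 2*n_A*n_B/(n_A+n_B) + 1 = 2*5*5/10 + 1 = 6.0000.
        Var[R] = 2*n_A*n_B*(2*n_A*n_B - n_A - n_B) / ((n_A+n_B)^2 * (n_A+n_B-1)) = 2000/900 = 2.2222.
        SD[R] = 1.4907.
Step 4: Continuity-corrected z = (R - 0.5 - E[R]) / SD[R] = (8 - 0.5 - 6.0000) / 1.4907 = 1.0062.
Step 5: Two-sided p-value via normal approximation = 2*(1 - Phi(|z|)) = 0.314305.
Step 6: alpha = 0.05. fail to reject H0.

R = 8, z = 1.0062, p = 0.314305, fail to reject H0.


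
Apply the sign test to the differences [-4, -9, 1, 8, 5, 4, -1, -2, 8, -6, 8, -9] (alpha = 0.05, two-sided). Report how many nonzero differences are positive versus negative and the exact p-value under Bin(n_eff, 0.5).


Step 1: Discard zero differences. Original n = 12; n_eff = number of nonzero differences = 12.
Nonzero differences (with sign): -4, -9, +1, +8, +5, +4, -1, -2, +8, -6, +8, -9
Step 2: Count signs: positive = 6, negative = 6.
Step 3: Under H0: P(positive) = 0.5, so the number of positives S ~ Bin(12, 0.5).
Step 4: Two-sided exact p-value = sum of Bin(12,0.5) probabilities at or below the observed probability = 1.000000.
Step 5: alpha = 0.05. fail to reject H0.

n_eff = 12, pos = 6, neg = 6, p = 1.000000, fail to reject H0.


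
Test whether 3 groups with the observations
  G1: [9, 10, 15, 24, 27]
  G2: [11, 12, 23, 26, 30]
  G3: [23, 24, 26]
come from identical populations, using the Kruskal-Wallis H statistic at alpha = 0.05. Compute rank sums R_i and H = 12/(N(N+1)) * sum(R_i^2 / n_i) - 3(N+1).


Step 1: Combine all N = 13 observations and assign midranks.
sorted (value, group, rank): (9,G1,1), (10,G1,2), (11,G2,3), (12,G2,4), (15,G1,5), (23,G2,6.5), (23,G3,6.5), (24,G1,8.5), (24,G3,8.5), (26,G2,10.5), (26,G3,10.5), (27,G1,12), (30,G2,13)
Step 2: Sum ranks within each group.
R_1 = 28.5 (n_1 = 5)
R_2 = 37 (n_2 = 5)
R_3 = 25.5 (n_3 = 3)
Step 3: H = 12/(N(N+1)) * sum(R_i^2/n_i) - 3(N+1)
     = 12/(13*14) * (28.5^2/5 + 37^2/5 + 25.5^2/3) - 3*14
     = 0.065934 * 653 - 42
     = 1.054945.
Step 4: Ties present; correction factor C = 1 - 18/(13^3 - 13) = 0.991758. Corrected H = 1.054945 / 0.991758 = 1.063712.
Step 5: Under H0, H ~ chi^2(2); p-value = 0.587514.
Step 6: alpha = 0.05. fail to reject H0.

H = 1.0637, df = 2, p = 0.587514, fail to reject H0.


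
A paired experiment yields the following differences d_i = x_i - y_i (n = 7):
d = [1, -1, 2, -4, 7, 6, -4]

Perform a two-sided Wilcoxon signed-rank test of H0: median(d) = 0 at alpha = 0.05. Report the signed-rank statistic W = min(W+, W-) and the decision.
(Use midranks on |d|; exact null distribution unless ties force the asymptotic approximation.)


Step 1: Drop any zero differences (none here) and take |d_i|.
|d| = [1, 1, 2, 4, 7, 6, 4]
Step 2: Midrank |d_i| (ties get averaged ranks).
ranks: |1|->1.5, |1|->1.5, |2|->3, |4|->4.5, |7|->7, |6|->6, |4|->4.5
Step 3: Attach original signs; sum ranks with positive sign and with negative sign.
W+ = 1.5 + 3 + 7 + 6 = 17.5
W- = 1.5 + 4.5 + 4.5 = 10.5
(Check: W+ + W- = 28 should equal n(n+1)/2 = 28.)
Step 4: Test statistic W = min(W+, W-) = 10.5.
Step 5: Ties in |d|, so use the tie-corrected normal approximation.
        E[W] = n(n+1)/4 = 7*8/4 = 14.
        Tie groups: |d|=1 (t=2), |d|=4 (t=2); sum(t^3 - t) = 12.
        Var[W] = n(n+1)(2n+1)/24 - sum(t^3-t)/48 = 840/24 - 12/48 = 34.75.
        z = (W - E[W]) / sqrt(Var[W]) = (10.5 - 14) / 5.8949 = -0.5937.
        Two-sided p = 2*Phi(z) = 0.552691.
Step 6: alpha = 0.05. fail to reject H0.

W+ = 17.5, W- = 10.5, W = min = 10.5, p = 0.552691, fail to reject H0.


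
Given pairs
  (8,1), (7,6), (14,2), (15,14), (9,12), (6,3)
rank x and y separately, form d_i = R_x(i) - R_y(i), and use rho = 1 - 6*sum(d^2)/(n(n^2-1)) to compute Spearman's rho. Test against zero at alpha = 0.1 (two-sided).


Step 1: Rank x and y separately (midranks; no ties here).
rank(x): 8->3, 7->2, 14->5, 15->6, 9->4, 6->1
rank(y): 1->1, 6->4, 2->2, 14->6, 12->5, 3->3
Step 2: d_i = R_x(i) - R_y(i); compute d_i^2.
  (3-1)^2=4, (2-4)^2=4, (5-2)^2=9, (6-6)^2=0, (4-5)^2=1, (1-3)^2=4
sum(d^2) = 22.
Step 3: rho = 1 - 6*22 / (6*(6^2 - 1)) = 1 - 132/210 = 0.371429.
Step 4: Under H0, t = rho * sqrt((n-2)/(1-rho^2)) = 0.8001 ~ t(4).
Step 5: Two-sided p-value from the t-distribution with 4 df = 0.468478.
Step 6: alpha = 0.1. fail to reject H0.

rho = 0.3714, p = 0.468478, fail to reject H0 at alpha = 0.1.


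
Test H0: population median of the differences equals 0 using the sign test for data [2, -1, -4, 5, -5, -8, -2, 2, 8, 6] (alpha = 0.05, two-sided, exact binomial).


Step 1: Discard zero differences. Original n = 10; n_eff = number of nonzero differences = 10.
Nonzero differences (with sign): +2, -1, -4, +5, -5, -8, -2, +2, +8, +6
Step 2: Count signs: positive = 5, negative = 5.
Step 3: Under H0: P(positive) = 0.5, so the number of positives S ~ Bin(10, 0.5).
Step 4: Two-sided exact p-value = sum of Bin(10,0.5) probabilities at or below the observed probability = 1.000000.
Step 5: alpha = 0.05. fail to reject H0.

n_eff = 10, pos = 5, neg = 5, p = 1.000000, fail to reject H0.


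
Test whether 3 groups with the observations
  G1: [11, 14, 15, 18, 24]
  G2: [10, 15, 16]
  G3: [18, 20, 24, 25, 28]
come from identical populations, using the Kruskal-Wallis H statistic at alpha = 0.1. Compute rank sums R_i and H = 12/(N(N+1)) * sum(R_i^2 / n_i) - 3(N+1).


Step 1: Combine all N = 13 observations and assign midranks.
sorted (value, group, rank): (10,G2,1), (11,G1,2), (14,G1,3), (15,G1,4.5), (15,G2,4.5), (16,G2,6), (18,G1,7.5), (18,G3,7.5), (20,G3,9), (24,G1,10.5), (24,G3,10.5), (25,G3,12), (28,G3,13)
Step 2: Sum ranks within each group.
R_1 = 27.5 (n_1 = 5)
R_2 = 11.5 (n_2 = 3)
R_3 = 52 (n_3 = 5)
Step 3: H = 12/(N(N+1)) * sum(R_i^2/n_i) - 3(N+1)
     = 12/(13*14) * (27.5^2/5 + 11.5^2/3 + 52^2/5) - 3*14
     = 0.065934 * 736.133 - 42
     = 6.536264.
Step 4: Ties present; correction factor C = 1 - 18/(13^3 - 13) = 0.991758. Corrected H = 6.536264 / 0.991758 = 6.590582.
Step 5: Under H0, H ~ chi^2(2); p-value = 0.037057.
Step 6: alpha = 0.1. reject H0.

H = 6.5906, df = 2, p = 0.037057, reject H0.


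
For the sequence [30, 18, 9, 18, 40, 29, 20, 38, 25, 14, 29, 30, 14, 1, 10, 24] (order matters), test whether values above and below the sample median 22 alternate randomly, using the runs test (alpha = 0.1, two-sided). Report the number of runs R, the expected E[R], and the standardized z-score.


Step 1: Compute median = 22; label A = above, B = below.
Labels in order: ABBBAABAABAABBBA  (n_A = 8, n_B = 8)
Step 2: Count runs R = 9.
Step 3: Under H0 (random ordering), E[R] = 2*n_A*n_B/(n_A+n_B) + 1 = 2*8*8/16 + 1 = 9.0000.
        Var[R] = 2*n_A*n_B*(2*n_A*n_B - n_A - n_B) / ((n_A+n_B)^2 * (n_A+n_B-1)) = 14336/3840 = 3.7333.
        SD[R] = 1.9322.
Step 4: R = E[R], so z = 0 with no continuity correction.
Step 5: Two-sided p-value via normal approximation = 2*(1 - Phi(|z|)) = 1.000000.
Step 6: alpha = 0.1. fail to reject H0.

R = 9, z = 0.0000, p = 1.000000, fail to reject H0.


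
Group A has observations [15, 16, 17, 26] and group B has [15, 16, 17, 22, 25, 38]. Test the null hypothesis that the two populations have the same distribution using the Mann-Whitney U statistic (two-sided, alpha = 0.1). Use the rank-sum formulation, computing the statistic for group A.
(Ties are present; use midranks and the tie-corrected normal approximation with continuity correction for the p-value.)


Step 1: Combine and sort all 10 observations; assign midranks.
sorted (value, group): (15,X), (15,Y), (16,X), (16,Y), (17,X), (17,Y), (22,Y), (25,Y), (26,X), (38,Y)
ranks: 15->1.5, 15->1.5, 16->3.5, 16->3.5, 17->5.5, 17->5.5, 22->7, 25->8, 26->9, 38->10
Step 2: Rank sum for X: R1 = 1.5 + 3.5 + 5.5 + 9 = 19.5.
Step 3: U_X = R1 - n1(n1+1)/2 = 19.5 - 4*5/2 = 19.5 - 10 = 9.5.
       U_Y = n1*n2 - U_X = 24 - 9.5 = 14.5.
Step 4: Ties are present, so use the tie-corrected normal approximation (with continuity correction) for the p-value.
Step 5: p-value = 0.666955; compare to alpha = 0.1. fail to reject H0.

U_X = 9.5, p = 0.666955, fail to reject H0 at alpha = 0.1.


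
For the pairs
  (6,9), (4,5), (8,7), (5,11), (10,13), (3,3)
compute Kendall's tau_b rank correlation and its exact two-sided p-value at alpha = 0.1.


Step 1: Enumerate the 15 unordered pairs (i,j) with i<j and classify each by sign(x_j-x_i) * sign(y_j-y_i).
  (1,2):dx=-2,dy=-4->C; (1,3):dx=+2,dy=-2->D; (1,4):dx=-1,dy=+2->D; (1,5):dx=+4,dy=+4->C
  (1,6):dx=-3,dy=-6->C; (2,3):dx=+4,dy=+2->C; (2,4):dx=+1,dy=+6->C; (2,5):dx=+6,dy=+8->C
  (2,6):dx=-1,dy=-2->C; (3,4):dx=-3,dy=+4->D; (3,5):dx=+2,dy=+6->C; (3,6):dx=-5,dy=-4->C
  (4,5):dx=+5,dy=+2->C; (4,6):dx=-2,dy=-8->C; (5,6):dx=-7,dy=-10->C
Step 2: C = 12, D = 3, total pairs = 15.
Step 3: tau = (C - D)/(n(n-1)/2) = (12 - 3)/15 = 0.600000.
Step 4: Exact two-sided p-value (enumerate n! = 720 permutations of y under H0): p = 0.136111.
Step 5: alpha = 0.1. fail to reject H0.

tau_b = 0.6000 (C=12, D=3), p = 0.136111, fail to reject H0.


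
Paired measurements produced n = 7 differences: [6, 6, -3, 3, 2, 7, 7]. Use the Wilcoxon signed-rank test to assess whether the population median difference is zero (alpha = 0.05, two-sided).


Step 1: Drop any zero differences (none here) and take |d_i|.
|d| = [6, 6, 3, 3, 2, 7, 7]
Step 2: Midrank |d_i| (ties get averaged ranks).
ranks: |6|->4.5, |6|->4.5, |3|->2.5, |3|->2.5, |2|->1, |7|->6.5, |7|->6.5
Step 3: Attach original signs; sum ranks with positive sign and with negative sign.
W+ = 4.5 + 4.5 + 2.5 + 1 + 6.5 + 6.5 = 25.5
W- = 2.5 = 2.5
(Check: W+ + W- = 28 should equal n(n+1)/2 = 28.)
Step 4: Test statistic W = min(W+, W-) = 2.5.
Step 5: Ties in |d|, so use the tie-corrected normal approximation.
        E[W] = n(n+1)/4 = 7*8/4 = 14.
        Tie groups: |d|=3 (t=2), |d|=6 (t=2), |d|=7 (t=2); sum(t^3 - t) = 18.
        Var[W] = n(n+1)(2n+1)/24 - sum(t^3-t)/48 = 840/24 - 18/48 = 34.625.
        z = (W - E[W]) / sqrt(Var[W]) = (2.5 - 14) / 5.8843 = -1.9544.
        Two-sided p = 2*Phi(z) = 0.050660.
Step 6: alpha = 0.05. fail to reject H0.

W+ = 25.5, W- = 2.5, W = min = 2.5, p = 0.050660, fail to reject H0.


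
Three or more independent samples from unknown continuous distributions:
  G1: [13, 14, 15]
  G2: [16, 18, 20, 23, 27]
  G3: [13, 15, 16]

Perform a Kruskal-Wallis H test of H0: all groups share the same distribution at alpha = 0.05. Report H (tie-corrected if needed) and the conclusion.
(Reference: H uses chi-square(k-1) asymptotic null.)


Step 1: Combine all N = 11 observations and assign midranks.
sorted (value, group, rank): (13,G1,1.5), (13,G3,1.5), (14,G1,3), (15,G1,4.5), (15,G3,4.5), (16,G2,6.5), (16,G3,6.5), (18,G2,8), (20,G2,9), (23,G2,10), (27,G2,11)
Step 2: Sum ranks within each group.
R_1 = 9 (n_1 = 3)
R_2 = 44.5 (n_2 = 5)
R_3 = 12.5 (n_3 = 3)
Step 3: H = 12/(N(N+1)) * sum(R_i^2/n_i) - 3(N+1)
     = 12/(11*12) * (9^2/3 + 44.5^2/5 + 12.5^2/3) - 3*12
     = 0.090909 * 475.133 - 36
     = 7.193939.
Step 4: Ties present; correction factor C = 1 - 18/(11^3 - 11) = 0.986364. Corrected H = 7.193939 / 0.986364 = 7.293395.
Step 5: Under H0, H ~ chi^2(2); p-value = 0.026077.
Step 6: alpha = 0.05. reject H0.

H = 7.2934, df = 2, p = 0.026077, reject H0.


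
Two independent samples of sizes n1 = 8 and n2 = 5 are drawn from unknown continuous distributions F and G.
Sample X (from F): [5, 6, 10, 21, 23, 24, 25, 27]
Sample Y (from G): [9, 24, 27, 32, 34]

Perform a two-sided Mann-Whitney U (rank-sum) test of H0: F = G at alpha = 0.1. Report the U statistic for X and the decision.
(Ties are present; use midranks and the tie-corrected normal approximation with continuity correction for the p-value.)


Step 1: Combine and sort all 13 observations; assign midranks.
sorted (value, group): (5,X), (6,X), (9,Y), (10,X), (21,X), (23,X), (24,X), (24,Y), (25,X), (27,X), (27,Y), (32,Y), (34,Y)
ranks: 5->1, 6->2, 9->3, 10->4, 21->5, 23->6, 24->7.5, 24->7.5, 25->9, 27->10.5, 27->10.5, 32->12, 34->13
Step 2: Rank sum for X: R1 = 1 + 2 + 4 + 5 + 6 + 7.5 + 9 + 10.5 = 45.
Step 3: U_X = R1 - n1(n1+1)/2 = 45 - 8*9/2 = 45 - 36 = 9.
       U_Y = n1*n2 - U_X = 40 - 9 = 31.
Step 4: Ties are present, so use the tie-corrected normal approximation (with continuity correction) for the p-value.
Step 5: p-value = 0.123248; compare to alpha = 0.1. fail to reject H0.

U_X = 9, p = 0.123248, fail to reject H0 at alpha = 0.1.


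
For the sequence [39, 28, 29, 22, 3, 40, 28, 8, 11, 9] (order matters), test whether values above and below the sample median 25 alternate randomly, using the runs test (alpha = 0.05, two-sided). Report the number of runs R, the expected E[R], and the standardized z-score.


Step 1: Compute median = 25; label A = above, B = below.
Labels in order: AAABBAABBB  (n_A = 5, n_B = 5)
Step 2: Count runs R = 4.
Step 3: Under H0 (random ordering), E[R] = 2*n_A*n_B/(n_A+n_B) + 1 = 2*5*5/10 + 1 = 6.0000.
        Var[R] = 2*n_A*n_B*(2*n_A*n_B - n_A - n_B) / ((n_A+n_B)^2 * (n_A+n_B-1)) = 2000/900 = 2.2222.
        SD[R] = 1.4907.
Step 4: Continuity-corrected z = (R + 0.5 - E[R]) / SD[R] = (4 + 0.5 - 6.0000) / 1.4907 = -1.0062.
Step 5: Two-sided p-value via normal approximation = 2*(1 - Phi(|z|)) = 0.314305.
Step 6: alpha = 0.05. fail to reject H0.

R = 4, z = -1.0062, p = 0.314305, fail to reject H0.


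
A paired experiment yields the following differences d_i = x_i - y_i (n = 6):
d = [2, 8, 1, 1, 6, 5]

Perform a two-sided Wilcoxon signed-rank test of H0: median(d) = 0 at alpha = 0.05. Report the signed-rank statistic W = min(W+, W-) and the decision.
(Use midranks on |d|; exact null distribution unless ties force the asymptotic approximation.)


Step 1: Drop any zero differences (none here) and take |d_i|.
|d| = [2, 8, 1, 1, 6, 5]
Step 2: Midrank |d_i| (ties get averaged ranks).
ranks: |2|->3, |8|->6, |1|->1.5, |1|->1.5, |6|->5, |5|->4
Step 3: Attach original signs; sum ranks with positive sign and with negative sign.
W+ = 3 + 6 + 1.5 + 1.5 + 5 + 4 = 21
W- = 0 = 0
(Check: W+ + W- = 21 should equal n(n+1)/2 = 21.)
Step 4: Test statistic W = min(W+, W-) = 0.
Step 5: Ties in |d|, so use the tie-corrected normal approximation.
        E[W] = n(n+1)/4 = 6*7/4 = 10.5.
        Tie groups: |d|=1 (t=2); sum(t^3 - t) = 6.
        Var[W] = n(n+1)(2n+1)/24 - sum(t^3-t)/48 = 546/24 - 6/48 = 22.625.
        z = (W - E[W]) / sqrt(Var[W]) = (0 - 10.5) / 4.7566 = -2.2075.
        Two-sided p = 2*Phi(z) = 0.027281.
Step 6: alpha = 0.05. reject H0.

W+ = 21, W- = 0, W = min = 0, p = 0.027281, reject H0.


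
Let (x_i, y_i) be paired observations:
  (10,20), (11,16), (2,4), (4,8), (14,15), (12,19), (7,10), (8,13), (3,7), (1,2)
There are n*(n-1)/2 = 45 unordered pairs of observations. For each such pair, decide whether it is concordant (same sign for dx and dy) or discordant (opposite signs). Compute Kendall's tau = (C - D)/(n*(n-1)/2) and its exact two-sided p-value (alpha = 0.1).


Step 1: Enumerate the 45 unordered pairs (i,j) with i<j and classify each by sign(x_j-x_i) * sign(y_j-y_i).
  (1,2):dx=+1,dy=-4->D; (1,3):dx=-8,dy=-16->C; (1,4):dx=-6,dy=-12->C; (1,5):dx=+4,dy=-5->D
  (1,6):dx=+2,dy=-1->D; (1,7):dx=-3,dy=-10->C; (1,8):dx=-2,dy=-7->C; (1,9):dx=-7,dy=-13->C
  (1,10):dx=-9,dy=-18->C; (2,3):dx=-9,dy=-12->C; (2,4):dx=-7,dy=-8->C; (2,5):dx=+3,dy=-1->D
  (2,6):dx=+1,dy=+3->C; (2,7):dx=-4,dy=-6->C; (2,8):dx=-3,dy=-3->C; (2,9):dx=-8,dy=-9->C
  (2,10):dx=-10,dy=-14->C; (3,4):dx=+2,dy=+4->C; (3,5):dx=+12,dy=+11->C; (3,6):dx=+10,dy=+15->C
  (3,7):dx=+5,dy=+6->C; (3,8):dx=+6,dy=+9->C; (3,9):dx=+1,dy=+3->C; (3,10):dx=-1,dy=-2->C
  (4,5):dx=+10,dy=+7->C; (4,6):dx=+8,dy=+11->C; (4,7):dx=+3,dy=+2->C; (4,8):dx=+4,dy=+5->C
  (4,9):dx=-1,dy=-1->C; (4,10):dx=-3,dy=-6->C; (5,6):dx=-2,dy=+4->D; (5,7):dx=-7,dy=-5->C
  (5,8):dx=-6,dy=-2->C; (5,9):dx=-11,dy=-8->C; (5,10):dx=-13,dy=-13->C; (6,7):dx=-5,dy=-9->C
  (6,8):dx=-4,dy=-6->C; (6,9):dx=-9,dy=-12->C; (6,10):dx=-11,dy=-17->C; (7,8):dx=+1,dy=+3->C
  (7,9):dx=-4,dy=-3->C; (7,10):dx=-6,dy=-8->C; (8,9):dx=-5,dy=-6->C; (8,10):dx=-7,dy=-11->C
  (9,10):dx=-2,dy=-5->C
Step 2: C = 40, D = 5, total pairs = 45.
Step 3: tau = (C - D)/(n(n-1)/2) = (40 - 5)/45 = 0.777778.
Step 4: Exact two-sided p-value (enumerate n! = 3628800 permutations of y under H0): p = 0.000946.
Step 5: alpha = 0.1. reject H0.

tau_b = 0.7778 (C=40, D=5), p = 0.000946, reject H0.


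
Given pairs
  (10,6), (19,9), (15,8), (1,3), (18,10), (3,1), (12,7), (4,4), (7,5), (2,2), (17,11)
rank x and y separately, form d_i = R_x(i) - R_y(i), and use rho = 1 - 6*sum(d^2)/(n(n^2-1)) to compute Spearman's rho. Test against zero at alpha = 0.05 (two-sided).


Step 1: Rank x and y separately (midranks; no ties here).
rank(x): 10->6, 19->11, 15->8, 1->1, 18->10, 3->3, 12->7, 4->4, 7->5, 2->2, 17->9
rank(y): 6->6, 9->9, 8->8, 3->3, 10->10, 1->1, 7->7, 4->4, 5->5, 2->2, 11->11
Step 2: d_i = R_x(i) - R_y(i); compute d_i^2.
  (6-6)^2=0, (11-9)^2=4, (8-8)^2=0, (1-3)^2=4, (10-10)^2=0, (3-1)^2=4, (7-7)^2=0, (4-4)^2=0, (5-5)^2=0, (2-2)^2=0, (9-11)^2=4
sum(d^2) = 16.
Step 3: rho = 1 - 6*16 / (11*(11^2 - 1)) = 1 - 96/1320 = 0.927273.
Step 4: Under H0, t = rho * sqrt((n-2)/(1-rho^2)) = 7.4303 ~ t(9).
Step 5: Two-sided p-value from the t-distribution with 9 df = 0.000040.
Step 6: alpha = 0.05. reject H0.

rho = 0.9273, p = 0.000040, reject H0 at alpha = 0.05.


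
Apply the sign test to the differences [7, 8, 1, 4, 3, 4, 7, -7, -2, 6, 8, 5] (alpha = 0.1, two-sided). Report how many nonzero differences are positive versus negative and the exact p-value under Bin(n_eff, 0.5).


Step 1: Discard zero differences. Original n = 12; n_eff = number of nonzero differences = 12.
Nonzero differences (with sign): +7, +8, +1, +4, +3, +4, +7, -7, -2, +6, +8, +5
Step 2: Count signs: positive = 10, negative = 2.
Step 3: Under H0: P(positive) = 0.5, so the number of positives S ~ Bin(12, 0.5).
Step 4: Two-sided exact p-value = sum of Bin(12,0.5) probabilities at or below the observed probability = 0.038574.
Step 5: alpha = 0.1. reject H0.

n_eff = 12, pos = 10, neg = 2, p = 0.038574, reject H0.


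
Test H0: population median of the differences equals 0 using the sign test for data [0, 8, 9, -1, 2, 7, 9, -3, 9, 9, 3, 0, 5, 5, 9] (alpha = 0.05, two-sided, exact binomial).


Step 1: Discard zero differences. Original n = 15; n_eff = number of nonzero differences = 13.
Nonzero differences (with sign): +8, +9, -1, +2, +7, +9, -3, +9, +9, +3, +5, +5, +9
Step 2: Count signs: positive = 11, negative = 2.
Step 3: Under H0: P(positive) = 0.5, so the number of positives S ~ Bin(13, 0.5).
Step 4: Two-sided exact p-value = sum of Bin(13,0.5) probabilities at or below the observed probability = 0.022461.
Step 5: alpha = 0.05. reject H0.

n_eff = 13, pos = 11, neg = 2, p = 0.022461, reject H0.


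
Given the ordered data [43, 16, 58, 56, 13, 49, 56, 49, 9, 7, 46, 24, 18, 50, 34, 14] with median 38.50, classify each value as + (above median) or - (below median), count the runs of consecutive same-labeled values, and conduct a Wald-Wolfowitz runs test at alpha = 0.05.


Step 1: Compute median = 38.50; label A = above, B = below.
Labels in order: ABAABAAABBABBABB  (n_A = 8, n_B = 8)
Step 2: Count runs R = 10.
Step 3: Under H0 (random ordering), E[R] = 2*n_A*n_B/(n_A+n_B) + 1 = 2*8*8/16 + 1 = 9.0000.
        Var[R] = 2*n_A*n_B*(2*n_A*n_B - n_A - n_B) / ((n_A+n_B)^2 * (n_A+n_B-1)) = 14336/3840 = 3.7333.
        SD[R] = 1.9322.
Step 4: Continuity-corrected z = (R - 0.5 - E[R]) / SD[R] = (10 - 0.5 - 9.0000) / 1.9322 = 0.2588.
Step 5: Two-sided p-value via normal approximation = 2*(1 - Phi(|z|)) = 0.795809.
Step 6: alpha = 0.05. fail to reject H0.

R = 10, z = 0.2588, p = 0.795809, fail to reject H0.


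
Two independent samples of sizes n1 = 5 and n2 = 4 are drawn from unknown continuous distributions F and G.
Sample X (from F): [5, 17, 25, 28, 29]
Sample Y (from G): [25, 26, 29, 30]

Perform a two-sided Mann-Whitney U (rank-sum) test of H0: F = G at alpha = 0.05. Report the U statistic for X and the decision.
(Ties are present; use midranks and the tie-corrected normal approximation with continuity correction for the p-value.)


Step 1: Combine and sort all 9 observations; assign midranks.
sorted (value, group): (5,X), (17,X), (25,X), (25,Y), (26,Y), (28,X), (29,X), (29,Y), (30,Y)
ranks: 5->1, 17->2, 25->3.5, 25->3.5, 26->5, 28->6, 29->7.5, 29->7.5, 30->9
Step 2: Rank sum for X: R1 = 1 + 2 + 3.5 + 6 + 7.5 = 20.
Step 3: U_X = R1 - n1(n1+1)/2 = 20 - 5*6/2 = 20 - 15 = 5.
       U_Y = n1*n2 - U_X = 20 - 5 = 15.
Step 4: Ties are present, so use the tie-corrected normal approximation (with continuity correction) for the p-value.
Step 5: p-value = 0.266322; compare to alpha = 0.05. fail to reject H0.

U_X = 5, p = 0.266322, fail to reject H0 at alpha = 0.05.


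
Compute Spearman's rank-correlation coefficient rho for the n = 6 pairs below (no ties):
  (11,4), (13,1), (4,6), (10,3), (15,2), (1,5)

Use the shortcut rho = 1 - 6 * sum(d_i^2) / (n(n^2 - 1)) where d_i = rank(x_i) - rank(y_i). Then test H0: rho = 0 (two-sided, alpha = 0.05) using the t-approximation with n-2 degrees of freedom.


Step 1: Rank x and y separately (midranks; no ties here).
rank(x): 11->4, 13->5, 4->2, 10->3, 15->6, 1->1
rank(y): 4->4, 1->1, 6->6, 3->3, 2->2, 5->5
Step 2: d_i = R_x(i) - R_y(i); compute d_i^2.
  (4-4)^2=0, (5-1)^2=16, (2-6)^2=16, (3-3)^2=0, (6-2)^2=16, (1-5)^2=16
sum(d^2) = 64.
Step 3: rho = 1 - 6*64 / (6*(6^2 - 1)) = 1 - 384/210 = -0.828571.
Step 4: Under H0, t = rho * sqrt((n-2)/(1-rho^2)) = -2.9598 ~ t(4).
Step 5: Two-sided p-value from the t-distribution with 4 df = 0.041563.
Step 6: alpha = 0.05. reject H0.

rho = -0.8286, p = 0.041563, reject H0 at alpha = 0.05.


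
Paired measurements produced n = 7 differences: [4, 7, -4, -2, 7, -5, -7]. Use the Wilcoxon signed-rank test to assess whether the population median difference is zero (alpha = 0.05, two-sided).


Step 1: Drop any zero differences (none here) and take |d_i|.
|d| = [4, 7, 4, 2, 7, 5, 7]
Step 2: Midrank |d_i| (ties get averaged ranks).
ranks: |4|->2.5, |7|->6, |4|->2.5, |2|->1, |7|->6, |5|->4, |7|->6
Step 3: Attach original signs; sum ranks with positive sign and with negative sign.
W+ = 2.5 + 6 + 6 = 14.5
W- = 2.5 + 1 + 4 + 6 = 13.5
(Check: W+ + W- = 28 should equal n(n+1)/2 = 28.)
Step 4: Test statistic W = min(W+, W-) = 13.5.
Step 5: Ties in |d|, so use the tie-corrected normal approximation.
        E[W] = n(n+1)/4 = 7*8/4 = 14.
        Tie groups: |d|=4 (t=2), |d|=7 (t=3); sum(t^3 - t) = 30.
        Var[W] = n(n+1)(2n+1)/24 - sum(t^3-t)/48 = 840/24 - 30/48 = 34.375.
        z = (W - E[W]) / sqrt(Var[W]) = (13.5 - 14) / 5.8630 = -0.0853.
        Two-sided p = 2*Phi(z) = 0.932039.
Step 6: alpha = 0.05. fail to reject H0.

W+ = 14.5, W- = 13.5, W = min = 13.5, p = 0.932039, fail to reject H0.


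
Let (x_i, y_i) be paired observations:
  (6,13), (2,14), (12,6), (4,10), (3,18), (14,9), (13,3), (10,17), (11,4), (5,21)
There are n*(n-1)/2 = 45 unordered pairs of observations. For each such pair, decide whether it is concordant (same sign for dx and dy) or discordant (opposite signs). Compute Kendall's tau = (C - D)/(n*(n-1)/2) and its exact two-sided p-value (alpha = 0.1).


Step 1: Enumerate the 45 unordered pairs (i,j) with i<j and classify each by sign(x_j-x_i) * sign(y_j-y_i).
  (1,2):dx=-4,dy=+1->D; (1,3):dx=+6,dy=-7->D; (1,4):dx=-2,dy=-3->C; (1,5):dx=-3,dy=+5->D
  (1,6):dx=+8,dy=-4->D; (1,7):dx=+7,dy=-10->D; (1,8):dx=+4,dy=+4->C; (1,9):dx=+5,dy=-9->D
  (1,10):dx=-1,dy=+8->D; (2,3):dx=+10,dy=-8->D; (2,4):dx=+2,dy=-4->D; (2,5):dx=+1,dy=+4->C
  (2,6):dx=+12,dy=-5->D; (2,7):dx=+11,dy=-11->D; (2,8):dx=+8,dy=+3->C; (2,9):dx=+9,dy=-10->D
  (2,10):dx=+3,dy=+7->C; (3,4):dx=-8,dy=+4->D; (3,5):dx=-9,dy=+12->D; (3,6):dx=+2,dy=+3->C
  (3,7):dx=+1,dy=-3->D; (3,8):dx=-2,dy=+11->D; (3,9):dx=-1,dy=-2->C; (3,10):dx=-7,dy=+15->D
  (4,5):dx=-1,dy=+8->D; (4,6):dx=+10,dy=-1->D; (4,7):dx=+9,dy=-7->D; (4,8):dx=+6,dy=+7->C
  (4,9):dx=+7,dy=-6->D; (4,10):dx=+1,dy=+11->C; (5,6):dx=+11,dy=-9->D; (5,7):dx=+10,dy=-15->D
  (5,8):dx=+7,dy=-1->D; (5,9):dx=+8,dy=-14->D; (5,10):dx=+2,dy=+3->C; (6,7):dx=-1,dy=-6->C
  (6,8):dx=-4,dy=+8->D; (6,9):dx=-3,dy=-5->C; (6,10):dx=-9,dy=+12->D; (7,8):dx=-3,dy=+14->D
  (7,9):dx=-2,dy=+1->D; (7,10):dx=-8,dy=+18->D; (8,9):dx=+1,dy=-13->D; (8,10):dx=-5,dy=+4->D
  (9,10):dx=-6,dy=+17->D
Step 2: C = 12, D = 33, total pairs = 45.
Step 3: tau = (C - D)/(n(n-1)/2) = (12 - 33)/45 = -0.466667.
Step 4: Exact two-sided p-value (enumerate n! = 3628800 permutations of y under H0): p = 0.072550.
Step 5: alpha = 0.1. reject H0.

tau_b = -0.4667 (C=12, D=33), p = 0.072550, reject H0.


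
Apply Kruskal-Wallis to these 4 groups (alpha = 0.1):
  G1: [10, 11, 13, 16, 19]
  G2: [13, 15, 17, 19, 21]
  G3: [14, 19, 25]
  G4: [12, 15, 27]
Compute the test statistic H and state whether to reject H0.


Step 1: Combine all N = 16 observations and assign midranks.
sorted (value, group, rank): (10,G1,1), (11,G1,2), (12,G4,3), (13,G1,4.5), (13,G2,4.5), (14,G3,6), (15,G2,7.5), (15,G4,7.5), (16,G1,9), (17,G2,10), (19,G1,12), (19,G2,12), (19,G3,12), (21,G2,14), (25,G3,15), (27,G4,16)
Step 2: Sum ranks within each group.
R_1 = 28.5 (n_1 = 5)
R_2 = 48 (n_2 = 5)
R_3 = 33 (n_3 = 3)
R_4 = 26.5 (n_4 = 3)
Step 3: H = 12/(N(N+1)) * sum(R_i^2/n_i) - 3(N+1)
     = 12/(16*17) * (28.5^2/5 + 48^2/5 + 33^2/3 + 26.5^2/3) - 3*17
     = 0.044118 * 1220.33 - 51
     = 2.838235.
Step 4: Ties present; correction factor C = 1 - 36/(16^3 - 16) = 0.991176. Corrected H = 2.838235 / 0.991176 = 2.863501.
Step 5: Under H0, H ~ chi^2(3); p-value = 0.413153.
Step 6: alpha = 0.1. fail to reject H0.

H = 2.8635, df = 3, p = 0.413153, fail to reject H0.


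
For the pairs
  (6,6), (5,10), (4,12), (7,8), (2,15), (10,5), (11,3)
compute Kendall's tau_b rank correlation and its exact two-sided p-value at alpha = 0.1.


Step 1: Enumerate the 21 unordered pairs (i,j) with i<j and classify each by sign(x_j-x_i) * sign(y_j-y_i).
  (1,2):dx=-1,dy=+4->D; (1,3):dx=-2,dy=+6->D; (1,4):dx=+1,dy=+2->C; (1,5):dx=-4,dy=+9->D
  (1,6):dx=+4,dy=-1->D; (1,7):dx=+5,dy=-3->D; (2,3):dx=-1,dy=+2->D; (2,4):dx=+2,dy=-2->D
  (2,5):dx=-3,dy=+5->D; (2,6):dx=+5,dy=-5->D; (2,7):dx=+6,dy=-7->D; (3,4):dx=+3,dy=-4->D
  (3,5):dx=-2,dy=+3->D; (3,6):dx=+6,dy=-7->D; (3,7):dx=+7,dy=-9->D; (4,5):dx=-5,dy=+7->D
  (4,6):dx=+3,dy=-3->D; (4,7):dx=+4,dy=-5->D; (5,6):dx=+8,dy=-10->D; (5,7):dx=+9,dy=-12->D
  (6,7):dx=+1,dy=-2->D
Step 2: C = 1, D = 20, total pairs = 21.
Step 3: tau = (C - D)/(n(n-1)/2) = (1 - 20)/21 = -0.904762.
Step 4: Exact two-sided p-value (enumerate n! = 5040 permutations of y under H0): p = 0.002778.
Step 5: alpha = 0.1. reject H0.

tau_b = -0.9048 (C=1, D=20), p = 0.002778, reject H0.


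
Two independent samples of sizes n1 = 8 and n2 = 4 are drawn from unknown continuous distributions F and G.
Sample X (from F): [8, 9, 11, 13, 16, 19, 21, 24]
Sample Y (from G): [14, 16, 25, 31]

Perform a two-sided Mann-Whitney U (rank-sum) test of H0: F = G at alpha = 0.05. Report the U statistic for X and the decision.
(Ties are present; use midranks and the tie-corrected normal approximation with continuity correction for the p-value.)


Step 1: Combine and sort all 12 observations; assign midranks.
sorted (value, group): (8,X), (9,X), (11,X), (13,X), (14,Y), (16,X), (16,Y), (19,X), (21,X), (24,X), (25,Y), (31,Y)
ranks: 8->1, 9->2, 11->3, 13->4, 14->5, 16->6.5, 16->6.5, 19->8, 21->9, 24->10, 25->11, 31->12
Step 2: Rank sum for X: R1 = 1 + 2 + 3 + 4 + 6.5 + 8 + 9 + 10 = 43.5.
Step 3: U_X = R1 - n1(n1+1)/2 = 43.5 - 8*9/2 = 43.5 - 36 = 7.5.
       U_Y = n1*n2 - U_X = 32 - 7.5 = 24.5.
Step 4: Ties are present, so use the tie-corrected normal approximation (with continuity correction) for the p-value.
Step 5: p-value = 0.173478; compare to alpha = 0.05. fail to reject H0.

U_X = 7.5, p = 0.173478, fail to reject H0 at alpha = 0.05.


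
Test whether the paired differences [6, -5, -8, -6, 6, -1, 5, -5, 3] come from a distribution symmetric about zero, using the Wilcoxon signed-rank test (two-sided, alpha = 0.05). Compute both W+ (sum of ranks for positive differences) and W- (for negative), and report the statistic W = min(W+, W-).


Step 1: Drop any zero differences (none here) and take |d_i|.
|d| = [6, 5, 8, 6, 6, 1, 5, 5, 3]
Step 2: Midrank |d_i| (ties get averaged ranks).
ranks: |6|->7, |5|->4, |8|->9, |6|->7, |6|->7, |1|->1, |5|->4, |5|->4, |3|->2
Step 3: Attach original signs; sum ranks with positive sign and with negative sign.
W+ = 7 + 7 + 4 + 2 = 20
W- = 4 + 9 + 7 + 1 + 4 = 25
(Check: W+ + W- = 45 should equal n(n+1)/2 = 45.)
Step 4: Test statistic W = min(W+, W-) = 20.
Step 5: Ties in |d|, so use the tie-corrected normal approximation.
        E[W] = n(n+1)/4 = 9*10/4 = 22.5.
        Tie groups: |d|=5 (t=3), |d|=6 (t=3); sum(t^3 - t) = 48.
        Var[W] = n(n+1)(2n+1)/24 - sum(t^3-t)/48 = 1710/24 - 48/48 = 70.25.
        z = (W - E[W]) / sqrt(Var[W]) = (20 - 22.5) / 8.3815 = -0.2983.
        Two-sided p = 2*Phi(z) = 0.765493.
Step 6: alpha = 0.05. fail to reject H0.

W+ = 20, W- = 25, W = min = 20, p = 0.765493, fail to reject H0.


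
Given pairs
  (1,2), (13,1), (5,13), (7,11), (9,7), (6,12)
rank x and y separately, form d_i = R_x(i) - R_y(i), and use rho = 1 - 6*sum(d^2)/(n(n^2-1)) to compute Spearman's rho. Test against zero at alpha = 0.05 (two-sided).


Step 1: Rank x and y separately (midranks; no ties here).
rank(x): 1->1, 13->6, 5->2, 7->4, 9->5, 6->3
rank(y): 2->2, 1->1, 13->6, 11->4, 7->3, 12->5
Step 2: d_i = R_x(i) - R_y(i); compute d_i^2.
  (1-2)^2=1, (6-1)^2=25, (2-6)^2=16, (4-4)^2=0, (5-3)^2=4, (3-5)^2=4
sum(d^2) = 50.
Step 3: rho = 1 - 6*50 / (6*(6^2 - 1)) = 1 - 300/210 = -0.428571.
Step 4: Under H0, t = rho * sqrt((n-2)/(1-rho^2)) = -0.9487 ~ t(4).
Step 5: Two-sided p-value from the t-distribution with 4 df = 0.396501.
Step 6: alpha = 0.05. fail to reject H0.

rho = -0.4286, p = 0.396501, fail to reject H0 at alpha = 0.05.


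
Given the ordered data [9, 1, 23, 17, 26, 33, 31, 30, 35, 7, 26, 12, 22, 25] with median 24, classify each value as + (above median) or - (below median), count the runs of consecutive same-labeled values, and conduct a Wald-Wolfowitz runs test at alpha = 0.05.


Step 1: Compute median = 24; label A = above, B = below.
Labels in order: BBBBAAAAABABBA  (n_A = 7, n_B = 7)
Step 2: Count runs R = 6.
Step 3: Under H0 (random ordering), E[R] = 2*n_A*n_B/(n_A+n_B) + 1 = 2*7*7/14 + 1 = 8.0000.
        Var[R] = 2*n_A*n_B*(2*n_A*n_B - n_A - n_B) / ((n_A+n_B)^2 * (n_A+n_B-1)) = 8232/2548 = 3.2308.
        SD[R] = 1.7974.
Step 4: Continuity-corrected z = (R + 0.5 - E[R]) / SD[R] = (6 + 0.5 - 8.0000) / 1.7974 = -0.8345.
Step 5: Two-sided p-value via normal approximation = 2*(1 - Phi(|z|)) = 0.403986.
Step 6: alpha = 0.05. fail to reject H0.

R = 6, z = -0.8345, p = 0.403986, fail to reject H0.


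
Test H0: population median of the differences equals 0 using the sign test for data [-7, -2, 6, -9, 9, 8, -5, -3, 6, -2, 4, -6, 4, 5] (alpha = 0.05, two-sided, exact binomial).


Step 1: Discard zero differences. Original n = 14; n_eff = number of nonzero differences = 14.
Nonzero differences (with sign): -7, -2, +6, -9, +9, +8, -5, -3, +6, -2, +4, -6, +4, +5
Step 2: Count signs: positive = 7, negative = 7.
Step 3: Under H0: P(positive) = 0.5, so the number of positives S ~ Bin(14, 0.5).
Step 4: Two-sided exact p-value = sum of Bin(14,0.5) probabilities at or below the observed probability = 1.000000.
Step 5: alpha = 0.05. fail to reject H0.

n_eff = 14, pos = 7, neg = 7, p = 1.000000, fail to reject H0.


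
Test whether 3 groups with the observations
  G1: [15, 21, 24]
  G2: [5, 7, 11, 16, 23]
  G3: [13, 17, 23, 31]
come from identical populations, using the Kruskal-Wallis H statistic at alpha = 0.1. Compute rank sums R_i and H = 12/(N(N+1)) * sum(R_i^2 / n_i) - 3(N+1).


Step 1: Combine all N = 12 observations and assign midranks.
sorted (value, group, rank): (5,G2,1), (7,G2,2), (11,G2,3), (13,G3,4), (15,G1,5), (16,G2,6), (17,G3,7), (21,G1,8), (23,G2,9.5), (23,G3,9.5), (24,G1,11), (31,G3,12)
Step 2: Sum ranks within each group.
R_1 = 24 (n_1 = 3)
R_2 = 21.5 (n_2 = 5)
R_3 = 32.5 (n_3 = 4)
Step 3: H = 12/(N(N+1)) * sum(R_i^2/n_i) - 3(N+1)
     = 12/(12*13) * (24^2/3 + 21.5^2/5 + 32.5^2/4) - 3*13
     = 0.076923 * 548.513 - 39
     = 3.193269.
Step 4: Ties present; correction factor C = 1 - 6/(12^3 - 12) = 0.996503. Corrected H = 3.193269 / 0.996503 = 3.204474.
Step 5: Under H0, H ~ chi^2(2); p-value = 0.201445.
Step 6: alpha = 0.1. fail to reject H0.

H = 3.2045, df = 2, p = 0.201445, fail to reject H0.


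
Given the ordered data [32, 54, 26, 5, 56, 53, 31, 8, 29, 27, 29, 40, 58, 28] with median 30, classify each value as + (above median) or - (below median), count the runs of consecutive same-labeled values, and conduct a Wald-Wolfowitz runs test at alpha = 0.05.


Step 1: Compute median = 30; label A = above, B = below.
Labels in order: AABBAAABBBBAAB  (n_A = 7, n_B = 7)
Step 2: Count runs R = 6.
Step 3: Under H0 (random ordering), E[R] = 2*n_A*n_B/(n_A+n_B) + 1 = 2*7*7/14 + 1 = 8.0000.
        Var[R] = 2*n_A*n_B*(2*n_A*n_B - n_A - n_B) / ((n_A+n_B)^2 * (n_A+n_B-1)) = 8232/2548 = 3.2308.
        SD[R] = 1.7974.
Step 4: Continuity-corrected z = (R + 0.5 - E[R]) / SD[R] = (6 + 0.5 - 8.0000) / 1.7974 = -0.8345.
Step 5: Two-sided p-value via normal approximation = 2*(1 - Phi(|z|)) = 0.403986.
Step 6: alpha = 0.05. fail to reject H0.

R = 6, z = -0.8345, p = 0.403986, fail to reject H0.
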